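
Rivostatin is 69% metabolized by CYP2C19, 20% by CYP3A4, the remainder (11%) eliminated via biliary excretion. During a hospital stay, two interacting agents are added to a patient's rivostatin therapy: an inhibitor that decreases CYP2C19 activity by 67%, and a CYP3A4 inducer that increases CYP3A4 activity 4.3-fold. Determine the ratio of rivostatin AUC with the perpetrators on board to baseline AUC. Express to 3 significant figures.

The CYP2C19 pathway (69% of clearance) falls to 0.33× activity: 0.69 × 0.33 = 0.2277.
The CYP3A4 pathway (20% of clearance) increases to 4.3× activity: 0.2 × 4.3 = 0.86.
Non-CYP routes (11%) are unchanged.
Relative clearance = 0.2277 + 0.86 + 0.11 = 1.1977.
Because AUC varies inversely with clearance, the combined effect is 1 / 1.1977 = 0.835.

0.835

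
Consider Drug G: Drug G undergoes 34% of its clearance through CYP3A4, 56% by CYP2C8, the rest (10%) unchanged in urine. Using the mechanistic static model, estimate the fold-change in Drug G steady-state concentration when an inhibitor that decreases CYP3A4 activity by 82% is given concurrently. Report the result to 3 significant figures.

The CYP3A4 pathway (34% of clearance) falls to 0.18× activity: 0.34 × 0.18 = 0.0612.
CYP2C8 (56%) and the residual 10% are unaffected.
Relative clearance = 0.0612 + 0.56 + 0.1 = 0.7212.
Steady-state concentration is inversely proportional to clearance, so the fold-change is 1 / 0.7212 = 1.39.

1.39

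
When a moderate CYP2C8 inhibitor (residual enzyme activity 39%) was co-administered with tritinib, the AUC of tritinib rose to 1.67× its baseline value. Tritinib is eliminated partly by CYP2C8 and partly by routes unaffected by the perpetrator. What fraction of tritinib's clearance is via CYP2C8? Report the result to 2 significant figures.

Let x = fm,CYP2C8. Because AUC ∝ 1/CL, relative clearance fell to 1/1.67 = 0.5988.
Setting x·0.39 + (1 − x) = 0.5988 and solving: x = (0.5988 − 1)/(0.39 − 1) = 0.66.

0.66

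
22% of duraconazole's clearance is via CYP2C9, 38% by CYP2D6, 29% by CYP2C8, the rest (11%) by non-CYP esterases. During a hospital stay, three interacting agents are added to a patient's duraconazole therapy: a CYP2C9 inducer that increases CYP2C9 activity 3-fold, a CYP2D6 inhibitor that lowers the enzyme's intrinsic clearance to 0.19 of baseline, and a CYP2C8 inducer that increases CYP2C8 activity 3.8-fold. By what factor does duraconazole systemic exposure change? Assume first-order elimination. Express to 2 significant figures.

CYP2C9: 0.22 × 3 = 0.66
CYP2D6: 0.38 × 0.19 = 0.0722
CYP2C8: 0.29 × 3.8 = 1.102
Other: 0.11 (unchanged)
Relative clearance = 0.66 + 0.0722 + 1.102 + 0.11 = 1.9442.
Net systemic exposure ratio = 1 / 1.9442 = 0.51.

0.51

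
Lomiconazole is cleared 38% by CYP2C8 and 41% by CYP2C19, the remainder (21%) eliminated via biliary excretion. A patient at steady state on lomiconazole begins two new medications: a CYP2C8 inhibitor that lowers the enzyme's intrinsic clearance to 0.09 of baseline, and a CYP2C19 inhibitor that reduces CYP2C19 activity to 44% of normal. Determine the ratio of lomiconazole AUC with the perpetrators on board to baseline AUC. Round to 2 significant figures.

2.4

CYP2C8: 0.38 × 0.09 = 0.0342
CYP2C19: 0.41 × 0.44 = 0.1804
Other: 0.21 (unchanged)
CL_new/CL_old = 0.0342 + 0.1804 + 0.21 = 0.4246.
AUC ∝ 1/CL: fold-change = 1 / 0.4246 = 2.4.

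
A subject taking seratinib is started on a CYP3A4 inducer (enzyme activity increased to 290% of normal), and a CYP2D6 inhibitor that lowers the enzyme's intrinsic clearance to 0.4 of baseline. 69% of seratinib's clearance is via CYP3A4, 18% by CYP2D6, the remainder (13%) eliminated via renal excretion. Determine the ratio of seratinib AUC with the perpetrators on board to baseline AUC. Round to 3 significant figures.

The CYP3A4 pathway (69% of clearance) rises to 2.9× activity: 0.69 × 2.9 = 2.001.
The CYP2D6 pathway (18% of clearance) falls to 0.4× activity: 0.18 × 0.4 = 0.072.
Non-CYP routes (13%) are unchanged.
CL_new/CL_old = 2.001 + 0.072 + 0.13 = 2.203.
Net AUC ratio = 1 / 2.203 = 0.454.

0.454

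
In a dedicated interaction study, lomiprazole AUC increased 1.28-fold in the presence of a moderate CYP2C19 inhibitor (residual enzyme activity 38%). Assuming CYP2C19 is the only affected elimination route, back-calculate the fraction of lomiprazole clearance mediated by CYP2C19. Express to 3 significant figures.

Let x = fm,CYP2C19. Because AUC ∝ 1/CL, relative clearance fell to 1/1.28 = 0.7812.
Only the CYP2C19 route changed, so 0.7812 = x·0.38 + (1 − x), giving x = 0.353.

0.353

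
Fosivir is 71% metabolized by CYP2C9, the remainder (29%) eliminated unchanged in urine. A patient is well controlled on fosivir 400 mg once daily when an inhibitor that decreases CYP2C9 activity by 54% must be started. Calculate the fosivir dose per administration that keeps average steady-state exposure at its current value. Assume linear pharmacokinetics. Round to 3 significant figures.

247 mg

The CYP2C9 pathway (71% of clearance) is reduced to 0.46× activity: 0.71 × 0.46 = 0.3266.
Non-CYP routes (29%) are unchanged.
New clearance relative to baseline: 0.3266 + 0.29 = 0.6166.
Exposure is unchanged when dose changes in proportion to clearance. New dose = 400 mg × 0.6166 = 247 mg.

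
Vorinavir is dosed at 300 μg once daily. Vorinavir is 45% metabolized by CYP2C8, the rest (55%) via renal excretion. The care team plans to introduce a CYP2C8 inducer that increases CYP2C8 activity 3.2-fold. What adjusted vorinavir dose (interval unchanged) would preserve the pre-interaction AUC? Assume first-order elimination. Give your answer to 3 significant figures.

597 μg

The CYP2C8 pathway (45% of clearance) is boosted to 3.2× activity: 0.45 × 3.2 = 1.44.
Non-CYP routes (55%) are unchanged.
CL_new/CL_old = 1.44 + 0.55 = 1.99.
Css,avg = (dose rate)/CL, so holding Css fixed requires dose ∝ CL: 300 × 1.99 = 597 μg.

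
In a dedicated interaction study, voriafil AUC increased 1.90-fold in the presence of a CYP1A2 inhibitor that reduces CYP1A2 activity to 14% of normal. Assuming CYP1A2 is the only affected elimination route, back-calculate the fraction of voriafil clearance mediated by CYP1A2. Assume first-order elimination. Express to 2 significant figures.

CL'/CL = 1 / 1.90 = 0.5263
0.14·fm + (1 − fm) = 0.5263
fm = (0.5263 − 1) / (0.14 − 1) = 0.55

0.55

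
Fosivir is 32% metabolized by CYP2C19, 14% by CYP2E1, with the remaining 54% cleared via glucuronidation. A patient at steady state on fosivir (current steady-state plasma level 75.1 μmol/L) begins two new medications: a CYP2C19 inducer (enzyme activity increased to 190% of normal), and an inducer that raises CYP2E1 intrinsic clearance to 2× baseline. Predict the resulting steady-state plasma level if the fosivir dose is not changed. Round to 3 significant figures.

The CYP2C19 pathway (32% of clearance) is boosted to 1.9× activity: 0.32 × 1.9 = 0.608.
The CYP2E1 pathway (14% of clearance) is boosted to 2× activity: 0.14 × 2 = 0.28.
Non-CYP routes (54%) are unchanged.
CL_new/CL_old = 0.608 + 0.28 + 0.54 = 1.428.
Steady-state plasma level ∝ 1/CL: new value = 75.1 / 1.428 = 52.6 μmol/L.

52.6 μmol/L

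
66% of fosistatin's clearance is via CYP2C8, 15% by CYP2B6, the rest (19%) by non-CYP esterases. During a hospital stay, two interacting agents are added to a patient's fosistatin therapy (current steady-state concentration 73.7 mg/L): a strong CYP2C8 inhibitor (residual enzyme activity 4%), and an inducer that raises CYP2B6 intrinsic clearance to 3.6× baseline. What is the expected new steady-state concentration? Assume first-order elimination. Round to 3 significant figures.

97.4 mg/L

CYP2C8: 0.66 × 0.04 = 0.0264
CYP2B6: 0.15 × 3.6 = 0.54
Other: 0.19 (unchanged)
Relative clearance = 0.0264 + 0.54 + 0.19 = 0.7564.
Dividing the baseline by the relative clearance: 73.7 / 0.7564 = 97.4 mg/L.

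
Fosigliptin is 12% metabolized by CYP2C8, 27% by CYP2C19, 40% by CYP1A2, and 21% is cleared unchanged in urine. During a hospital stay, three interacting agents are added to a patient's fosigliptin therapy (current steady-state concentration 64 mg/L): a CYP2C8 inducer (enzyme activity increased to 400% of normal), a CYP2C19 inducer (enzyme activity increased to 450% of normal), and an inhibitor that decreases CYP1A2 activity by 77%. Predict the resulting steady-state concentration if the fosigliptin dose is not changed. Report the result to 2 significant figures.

32 mg/L

The CYP2C8 pathway (12% of clearance) rises to 4× activity: 0.12 × 4 = 0.48.
The CYP2C19 pathway (27% of clearance) is boosted to 4.5× activity: 0.27 × 4.5 = 1.215.
The CYP1A2 pathway (40% of clearance) falls to 0.23× activity: 0.4 × 0.23 = 0.092.
The remaining 21% of clearance is unaffected.
New clearance relative to baseline: 0.48 + 1.215 + 0.092 + 0.21 = 1.997.
Steady-state concentration ∝ 1/CL: new value = 64 / 1.997 = 32 mg/L.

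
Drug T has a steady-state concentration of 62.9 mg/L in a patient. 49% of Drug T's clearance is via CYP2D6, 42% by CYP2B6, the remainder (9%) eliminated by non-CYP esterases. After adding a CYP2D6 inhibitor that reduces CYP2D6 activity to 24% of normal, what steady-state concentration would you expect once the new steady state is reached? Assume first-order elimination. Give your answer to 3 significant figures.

CYP2D6: 0.49 × 0.24 = 0.1176
CYP2B6: 0.42 (unchanged)
Other: 0.09 (unchanged)
CL_new/CL_old = 0.1176 + 0.42 + 0.09 = 0.6276.
New steady-state concentration = baseline ÷ relative clearance = 62.9 / 0.6276 = 100 mg/L.

100 mg/L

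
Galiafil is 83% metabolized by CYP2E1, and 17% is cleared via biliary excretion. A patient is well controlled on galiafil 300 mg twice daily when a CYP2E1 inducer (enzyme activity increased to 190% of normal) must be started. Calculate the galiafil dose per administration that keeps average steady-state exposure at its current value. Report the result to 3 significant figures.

The CYP2E1 pathway (83% of clearance) rises to 1.9× activity: 0.83 × 1.9 = 1.577.
The remaining 17% of clearance is unaffected.
Relative clearance = 1.577 + 0.17 = 1.747.
Css,avg = (dose rate)/CL, so holding Css fixed requires dose ∝ CL: 300 × 1.747 = 524 mg.

524 mg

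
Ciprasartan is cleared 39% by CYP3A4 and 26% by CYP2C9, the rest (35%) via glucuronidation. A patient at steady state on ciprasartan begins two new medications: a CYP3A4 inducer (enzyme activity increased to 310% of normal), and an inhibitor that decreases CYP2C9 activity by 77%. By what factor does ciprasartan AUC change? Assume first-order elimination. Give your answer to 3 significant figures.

The CYP3A4 pathway (39% of clearance) is boosted to 3.1× activity: 0.39 × 3.1 = 1.209.
The CYP2C9 pathway (26% of clearance) drops to 0.23× activity: 0.26 × 0.23 = 0.0598.
Non-CYP routes (35%) are unchanged.
Relative clearance = 1.209 + 0.0598 + 0.35 = 1.6188.
AUC ∝ 1/CL: fold-change = 1 / 1.6188 = 0.618.

0.618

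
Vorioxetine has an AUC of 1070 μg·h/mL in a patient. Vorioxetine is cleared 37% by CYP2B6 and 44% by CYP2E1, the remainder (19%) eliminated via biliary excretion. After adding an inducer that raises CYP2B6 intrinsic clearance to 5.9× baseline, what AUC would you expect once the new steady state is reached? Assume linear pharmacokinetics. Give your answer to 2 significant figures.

3.8 × 10² μg·h/mL

The CYP2B6 pathway (37% of clearance) is boosted to 5.9× activity: 0.37 × 5.9 = 2.183.
CYP2E1 (44%) and the residual 19% are unaffected.
CL_new/CL_old = 2.183 + 0.44 + 0.19 = 2.813.
With dosing unchanged, AUC scales as 1/CL: 1070 / 2.813 = 3.8 × 10² μg·h/mL.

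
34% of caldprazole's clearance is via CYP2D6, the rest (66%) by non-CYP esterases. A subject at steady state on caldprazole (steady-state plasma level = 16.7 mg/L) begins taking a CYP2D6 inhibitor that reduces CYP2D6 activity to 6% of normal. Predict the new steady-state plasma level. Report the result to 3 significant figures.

CYP2D6: 0.34 × 0.06 = 0.0204
Other: 0.66 (unchanged)
CL_new/CL_old = 0.0204 + 0.66 = 0.6804.
With dosing unchanged, steady-state plasma level scales as 1/CL: 16.7 / 0.6804 = 24.5 mg/L.

24.5 mg/L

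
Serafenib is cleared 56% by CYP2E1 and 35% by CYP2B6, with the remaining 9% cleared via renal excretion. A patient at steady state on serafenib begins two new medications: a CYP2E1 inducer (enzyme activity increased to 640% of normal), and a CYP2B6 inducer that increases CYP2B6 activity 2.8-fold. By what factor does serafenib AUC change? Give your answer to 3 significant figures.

CYP2E1: 0.56 × 6.4 = 3.584
CYP2B6: 0.35 × 2.8 = 0.98
Other: 0.09 (unchanged)
CL_new/CL_old = 3.584 + 0.98 + 0.09 = 4.654.
Because AUC varies inversely with clearance, the combined effect is 1 / 4.654 = 0.215.

0.215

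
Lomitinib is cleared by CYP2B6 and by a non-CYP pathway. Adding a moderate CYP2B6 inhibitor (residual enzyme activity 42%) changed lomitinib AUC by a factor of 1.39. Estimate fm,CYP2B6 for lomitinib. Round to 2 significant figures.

CL'/CL = 1 / 1.39 = 0.7194
0.42·fm + (1 − fm) = 0.7194
fm = (0.7194 − 1) / (0.42 − 1) = 0.48

0.48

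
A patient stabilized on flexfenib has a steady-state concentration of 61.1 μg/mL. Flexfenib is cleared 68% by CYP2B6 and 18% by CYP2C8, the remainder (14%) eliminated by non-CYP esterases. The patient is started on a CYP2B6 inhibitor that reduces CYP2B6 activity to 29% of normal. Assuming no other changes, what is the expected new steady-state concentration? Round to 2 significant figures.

CYP2B6: 0.68 × 0.29 = 0.1972
CYP2C8: 0.18 (unchanged)
Other: 0.14 (unchanged)
Relative clearance = 0.1972 + 0.18 + 0.14 = 0.5172.
Steady-state concentration ∝ 1/CL, so new value = 61.1 / 0.5172 = 1.2 × 10² μg/mL.

1.2 × 10² μg/mL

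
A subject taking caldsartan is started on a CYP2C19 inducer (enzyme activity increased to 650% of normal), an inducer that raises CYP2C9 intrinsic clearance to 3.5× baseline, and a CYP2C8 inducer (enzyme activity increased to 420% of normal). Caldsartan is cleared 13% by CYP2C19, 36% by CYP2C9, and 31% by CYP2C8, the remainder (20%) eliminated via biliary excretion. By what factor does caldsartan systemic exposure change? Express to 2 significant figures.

0.28

CYP2C19: 0.13 × 6.5 = 0.845
CYP2C9: 0.36 × 3.5 = 1.26
CYP2C8: 0.31 × 4.2 = 1.302
Other: 0.2 (unchanged)
New clearance relative to baseline: 0.845 + 1.26 + 1.302 + 0.2 = 3.607.
Net systemic exposure ratio = 1 / 3.607 = 0.28.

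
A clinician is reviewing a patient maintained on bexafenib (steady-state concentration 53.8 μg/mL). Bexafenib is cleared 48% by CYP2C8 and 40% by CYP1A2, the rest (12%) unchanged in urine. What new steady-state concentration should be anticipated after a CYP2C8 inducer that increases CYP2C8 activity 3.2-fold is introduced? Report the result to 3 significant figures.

26.2 μg/mL

The CYP2C8 pathway (48% of clearance) is boosted to 3.2× activity: 0.48 × 3.2 = 1.536.
CYP1A2 (40%) and the residual 12% are unaffected.
CL_new/CL_old = 1.536 + 0.4 + 0.12 = 2.056.
With dosing unchanged, steady-state concentration scales as 1/CL: 53.8 / 2.056 = 26.2 μg/mL.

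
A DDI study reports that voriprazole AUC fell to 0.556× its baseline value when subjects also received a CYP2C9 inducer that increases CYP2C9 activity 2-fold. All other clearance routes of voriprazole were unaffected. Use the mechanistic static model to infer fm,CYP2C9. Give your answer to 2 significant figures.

Call the CYP2C9 fraction fm. After the interaction, CL_new/CL_old = fm × 2 + (1 − fm).
AUC ratio = 1 / (new CL fraction), so new CL fraction = 1 / 0.556 = 1.799.
fm × 2 + 1 − fm = 1.799  ⇒  fm × (2 − 1) = 0.7986  ⇒  fm = 0.80.

0.80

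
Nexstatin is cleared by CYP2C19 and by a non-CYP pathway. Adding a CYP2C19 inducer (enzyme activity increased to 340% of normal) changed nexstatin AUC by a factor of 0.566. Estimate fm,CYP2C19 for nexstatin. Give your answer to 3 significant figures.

0.319

CL'/CL = 1 / 0.566 = 1.767
3.4·fm + (1 − fm) = 1.767
fm = (1.767 − 1) / (3.4 − 1) = 0.319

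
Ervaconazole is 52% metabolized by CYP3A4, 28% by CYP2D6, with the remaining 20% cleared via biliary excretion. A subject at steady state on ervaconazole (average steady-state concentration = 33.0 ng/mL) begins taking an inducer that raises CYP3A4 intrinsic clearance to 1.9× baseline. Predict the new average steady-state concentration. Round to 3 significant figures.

The CYP3A4 pathway (52% of clearance) rises to 1.9× activity: 0.52 × 1.9 = 0.988.
CYP2D6 (28%) and the residual 20% are unaffected.
Relative clearance = 0.988 + 0.28 + 0.2 = 1.468.
With dosing unchanged, average steady-state concentration scales as 1/CL: 33.0 / 1.468 = 22.5 ng/mL.

22.5 ng/mL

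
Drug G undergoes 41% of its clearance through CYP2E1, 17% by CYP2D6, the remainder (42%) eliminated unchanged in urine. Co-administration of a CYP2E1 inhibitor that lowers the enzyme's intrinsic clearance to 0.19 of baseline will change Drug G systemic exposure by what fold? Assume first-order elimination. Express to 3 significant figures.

The CYP2E1 pathway (41% of clearance) is reduced to 0.19× activity: 0.41 × 0.19 = 0.0779.
CYP2D6 (17%) and the residual 42% are unaffected.
New clearance relative to baseline: 0.0779 + 0.17 + 0.42 = 0.6679.
Since systemic exposure ∝ 1/CL, the ratio is 1 / 0.6679 = 1.50.

1.50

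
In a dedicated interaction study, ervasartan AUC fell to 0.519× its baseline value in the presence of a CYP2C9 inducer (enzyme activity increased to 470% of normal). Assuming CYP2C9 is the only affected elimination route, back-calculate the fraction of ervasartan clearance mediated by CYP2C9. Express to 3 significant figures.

Let fm be the CYP2C9 fraction. New clearance relative to baseline = fm × 4.7 + (1 − fm).
AUC ratio = 1 / (new CL fraction), so new CL fraction = 1 / 0.519 = 1.927.
fm × 4.7 + 1 − fm = 1.927  ⇒  fm × (4.7 − 1) = 0.9268  ⇒  fm = 0.250.

0.250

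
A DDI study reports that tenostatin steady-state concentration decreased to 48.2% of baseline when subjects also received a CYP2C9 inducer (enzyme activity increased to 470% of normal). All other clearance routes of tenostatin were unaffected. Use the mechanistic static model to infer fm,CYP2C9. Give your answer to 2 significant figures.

0.29

Call the CYP2C9 fraction fm. After the interaction, CL_new/CL_old = fm × 4.7 + (1 − fm).
Steady-state concentration ratio = 1 / (new CL fraction), so new CL fraction = 1 / 0.482 = 2.075.
fm × 4.7 + 1 − fm = 2.075  ⇒  fm × (4.7 − 1) = 1.075  ⇒  fm = 0.29.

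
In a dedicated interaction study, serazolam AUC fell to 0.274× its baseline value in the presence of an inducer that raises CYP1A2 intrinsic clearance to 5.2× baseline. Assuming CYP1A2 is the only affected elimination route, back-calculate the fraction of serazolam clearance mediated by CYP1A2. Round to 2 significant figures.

0.63

Write x for the fraction cleared via CYP1A2. The observed AUC change means clearance rose to 1/0.274 = 3.65 of baseline.
Setting x·5.2 + (1 − x) = 3.65 and solving: x = (3.65 − 1)/(5.2 − 1) = 0.63.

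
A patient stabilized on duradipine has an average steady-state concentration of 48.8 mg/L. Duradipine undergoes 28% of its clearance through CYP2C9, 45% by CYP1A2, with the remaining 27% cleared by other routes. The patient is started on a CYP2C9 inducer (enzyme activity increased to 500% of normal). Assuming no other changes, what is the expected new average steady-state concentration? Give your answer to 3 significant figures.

CYP2C9: 0.28 × 5 = 1.4
CYP1A2: 0.45 (unchanged)
Other: 0.27 (unchanged)
CL_new/CL_old = 1.4 + 0.45 + 0.27 = 2.12.
With dosing unchanged, average steady-state concentration scales as 1/CL: 48.8 / 2.12 = 23.0 mg/L.

23.0 mg/L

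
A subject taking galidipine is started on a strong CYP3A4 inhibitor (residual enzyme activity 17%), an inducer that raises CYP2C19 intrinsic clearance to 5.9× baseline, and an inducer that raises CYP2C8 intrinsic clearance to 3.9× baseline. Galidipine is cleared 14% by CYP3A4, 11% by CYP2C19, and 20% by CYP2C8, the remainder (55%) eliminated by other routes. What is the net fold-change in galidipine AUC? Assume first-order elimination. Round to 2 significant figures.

The CYP3A4 pathway (14% of clearance) falls to 0.17× activity: 0.14 × 0.17 = 0.0238.
The CYP2C19 pathway (11% of clearance) increases to 5.9× activity: 0.11 × 5.9 = 0.649.
The CYP2C8 pathway (20% of clearance) rises to 3.9× activity: 0.2 × 3.9 = 0.78.
The remaining 55% of clearance is unaffected.
CL_new/CL_old = 0.0238 + 0.649 + 0.78 + 0.55 = 2.0028.
AUC ∝ 1/CL: fold-change = 1 / 2.0028 = 0.50.

0.50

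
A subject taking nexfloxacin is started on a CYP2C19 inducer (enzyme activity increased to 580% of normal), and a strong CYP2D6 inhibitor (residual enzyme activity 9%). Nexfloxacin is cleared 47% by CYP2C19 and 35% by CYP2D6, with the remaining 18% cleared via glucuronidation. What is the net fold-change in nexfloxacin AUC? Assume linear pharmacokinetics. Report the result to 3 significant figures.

0.340

The CYP2C19 pathway (47% of clearance) rises to 5.8× activity: 0.47 × 5.8 = 2.726.
The CYP2D6 pathway (35% of clearance) falls to 0.09× activity: 0.35 × 0.09 = 0.0315.
The remaining 18% of clearance is unaffected.
CL_new/CL_old = 2.726 + 0.0315 + 0.18 = 2.9375.
Because AUC varies inversely with clearance, the combined effect is 1 / 2.9375 = 0.340.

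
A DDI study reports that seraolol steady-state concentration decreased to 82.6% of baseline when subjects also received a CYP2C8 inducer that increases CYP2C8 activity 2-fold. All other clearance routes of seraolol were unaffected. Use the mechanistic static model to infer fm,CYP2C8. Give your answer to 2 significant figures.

0.21

Call the CYP2C8 fraction fm. After the interaction, CL_new/CL_old = fm × 2 + (1 − fm).
Steady-state concentration ratio = 1 / (new CL fraction), so new CL fraction = 1 / 0.826 = 1.211.
fm × 2 + 1 − fm = 1.211  ⇒  fm × (2 − 1) = 0.2107  ⇒  fm = 0.21.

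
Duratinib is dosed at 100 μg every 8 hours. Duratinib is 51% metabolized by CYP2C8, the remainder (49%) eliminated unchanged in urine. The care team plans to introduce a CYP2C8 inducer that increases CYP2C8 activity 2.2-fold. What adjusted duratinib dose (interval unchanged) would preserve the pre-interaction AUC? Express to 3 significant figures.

The CYP2C8 pathway (51% of clearance) increases to 2.2× activity: 0.51 × 2.2 = 1.122.
The remaining 49% of clearance is unaffected.
Relative clearance = 1.122 + 0.49 = 1.612.
To maintain the same steady-state level, dose must scale with clearance: new dose = 100 × 1.612 = 161 μg.

161 μg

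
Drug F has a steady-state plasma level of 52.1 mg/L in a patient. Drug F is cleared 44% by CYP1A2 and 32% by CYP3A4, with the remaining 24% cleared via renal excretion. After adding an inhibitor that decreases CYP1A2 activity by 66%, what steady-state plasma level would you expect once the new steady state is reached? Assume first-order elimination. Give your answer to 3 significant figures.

73.4 mg/L

The CYP1A2 pathway (44% of clearance) is reduced to 0.34× activity: 0.44 × 0.34 = 0.1496.
CYP3A4 (32%) and the residual 24% are unaffected.
CL_new/CL_old = 0.1496 + 0.32 + 0.24 = 0.7096.
With dosing unchanged, steady-state plasma level scales as 1/CL: 52.1 / 0.7096 = 73.4 mg/L.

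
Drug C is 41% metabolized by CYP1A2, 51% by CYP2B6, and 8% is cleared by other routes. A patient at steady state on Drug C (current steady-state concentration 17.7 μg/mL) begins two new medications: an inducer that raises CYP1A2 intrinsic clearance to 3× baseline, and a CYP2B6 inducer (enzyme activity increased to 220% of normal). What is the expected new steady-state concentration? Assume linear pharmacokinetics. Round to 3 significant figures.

The CYP1A2 pathway (41% of clearance) rises to 3× activity: 0.41 × 3 = 1.23.
The CYP2B6 pathway (51% of clearance) rises to 2.2× activity: 0.51 × 2.2 = 1.122.
Non-CYP routes (8%) are unchanged.
New clearance relative to baseline: 1.23 + 1.122 + 0.08 = 2.432.
New steady-state concentration = 17.7 / 2.432 = 7.28 μg/mL (concentration scales inversely with clearance).

7.28 μg/mL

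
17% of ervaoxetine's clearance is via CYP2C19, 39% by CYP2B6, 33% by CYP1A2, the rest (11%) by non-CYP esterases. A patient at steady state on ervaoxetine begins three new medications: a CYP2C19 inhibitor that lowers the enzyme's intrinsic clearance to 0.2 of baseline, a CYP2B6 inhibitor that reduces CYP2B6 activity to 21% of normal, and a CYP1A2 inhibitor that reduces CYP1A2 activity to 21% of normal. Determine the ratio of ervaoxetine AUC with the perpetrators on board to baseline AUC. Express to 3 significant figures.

CYP2C19: 0.17 × 0.2 = 0.034
CYP2B6: 0.39 × 0.21 = 0.0819
CYP1A2: 0.33 × 0.21 = 0.0693
Other: 0.11 (unchanged)
CL_new/CL_old = 0.034 + 0.0819 + 0.0693 + 0.11 = 0.2952.
AUC ∝ 1/CL: fold-change = 1 / 0.2952 = 3.39.

3.39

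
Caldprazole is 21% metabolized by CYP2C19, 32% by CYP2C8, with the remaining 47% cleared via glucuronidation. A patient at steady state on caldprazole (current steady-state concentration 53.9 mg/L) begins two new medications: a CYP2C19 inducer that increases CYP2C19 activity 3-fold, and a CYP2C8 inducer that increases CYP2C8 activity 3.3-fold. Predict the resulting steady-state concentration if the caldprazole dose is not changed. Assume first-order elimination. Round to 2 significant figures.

25 mg/L

The CYP2C19 pathway (21% of clearance) rises to 3× activity: 0.21 × 3 = 0.63.
The CYP2C8 pathway (32% of clearance) is boosted to 3.3× activity: 0.32 × 3.3 = 1.056.
Non-CYP routes (47%) are unchanged.
CL_new/CL_old = 0.63 + 1.056 + 0.47 = 2.156.
Steady-state concentration ∝ 1/CL: new value = 53.9 / 2.156 = 25 mg/L.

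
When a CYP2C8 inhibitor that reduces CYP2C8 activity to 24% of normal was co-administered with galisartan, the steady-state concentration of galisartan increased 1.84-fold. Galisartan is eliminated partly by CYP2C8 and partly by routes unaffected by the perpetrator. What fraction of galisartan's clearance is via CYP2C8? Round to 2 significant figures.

CL'/CL = 1 / 1.84 = 0.5435
0.24·fm + (1 − fm) = 0.5435
fm = (0.5435 − 1) / (0.24 − 1) = 0.60

0.60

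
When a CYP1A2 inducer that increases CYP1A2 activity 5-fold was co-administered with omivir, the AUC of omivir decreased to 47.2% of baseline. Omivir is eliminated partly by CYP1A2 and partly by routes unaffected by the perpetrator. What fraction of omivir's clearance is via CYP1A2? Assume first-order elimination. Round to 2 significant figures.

0.28

Let x = fm,CYP1A2. Because AUC ∝ 1/CL, relative clearance rose to 1/0.472 = 2.119.
Setting x·5 + (1 − x) = 2.119 and solving: x = (2.119 − 1)/(5 − 1) = 0.28.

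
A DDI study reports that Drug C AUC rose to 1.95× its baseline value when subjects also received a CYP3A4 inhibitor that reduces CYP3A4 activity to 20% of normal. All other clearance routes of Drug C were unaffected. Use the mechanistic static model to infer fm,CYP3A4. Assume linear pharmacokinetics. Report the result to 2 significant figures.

CL'/CL = 1 / 1.95 = 0.5128
0.2·fm + (1 − fm) = 0.5128
fm = (0.5128 − 1) / (0.2 − 1) = 0.61

0.61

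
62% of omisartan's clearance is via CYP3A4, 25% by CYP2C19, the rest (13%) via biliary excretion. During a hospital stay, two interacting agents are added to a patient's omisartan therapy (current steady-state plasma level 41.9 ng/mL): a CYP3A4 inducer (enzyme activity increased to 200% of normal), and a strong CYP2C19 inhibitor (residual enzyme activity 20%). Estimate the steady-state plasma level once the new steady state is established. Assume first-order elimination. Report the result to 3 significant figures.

29.5 ng/mL

CYP3A4: 0.62 × 2 = 1.24
CYP2C19: 0.25 × 0.2 = 0.05
Other: 0.13 (unchanged)
CL_new/CL_old = 1.24 + 0.05 + 0.13 = 1.42.
Steady-state plasma level ∝ 1/CL: new value = 41.9 / 1.42 = 29.5 ng/mL.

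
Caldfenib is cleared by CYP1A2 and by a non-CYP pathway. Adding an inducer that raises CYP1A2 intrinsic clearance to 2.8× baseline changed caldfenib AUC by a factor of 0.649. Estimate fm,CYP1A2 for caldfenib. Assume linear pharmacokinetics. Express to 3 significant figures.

0.300

Call the CYP1A2 fraction fm. After the interaction, CL_new/CL_old = fm × 2.8 + (1 − fm).
AUC ratio = 1 / (new CL fraction), so new CL fraction = 1 / 0.649 = 1.541.
fm × 2.8 + 1 − fm = 1.541  ⇒  fm × (2.8 − 1) = 0.5408  ⇒  fm = 0.300.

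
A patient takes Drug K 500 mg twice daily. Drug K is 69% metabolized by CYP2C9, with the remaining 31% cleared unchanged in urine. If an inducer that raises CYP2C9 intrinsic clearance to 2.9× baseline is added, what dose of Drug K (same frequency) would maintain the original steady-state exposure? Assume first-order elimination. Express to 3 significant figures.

The CYP2C9 pathway (69% of clearance) increases to 2.9× activity: 0.69 × 2.9 = 2.001.
Non-CYP routes (31%) are unchanged.
Relative clearance = 2.001 + 0.31 = 2.311.
Css,avg = (dose rate)/CL, so holding Css fixed requires dose ∝ CL: 500 × 2.311 = 1.16 × 10³ mg.

1.16 × 10³ mg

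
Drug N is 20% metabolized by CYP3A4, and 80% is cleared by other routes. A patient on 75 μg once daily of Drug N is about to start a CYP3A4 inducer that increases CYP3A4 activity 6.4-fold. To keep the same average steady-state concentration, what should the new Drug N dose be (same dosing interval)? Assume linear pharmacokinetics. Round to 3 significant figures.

The CYP3A4 pathway (20% of clearance) is boosted to 6.4× activity: 0.2 × 6.4 = 1.28.
The remaining 80% of clearance is unaffected.
New clearance relative to baseline: 1.28 + 0.8 = 2.08.
Exposure is unchanged when dose changes in proportion to clearance. New dose = 75 μg × 2.08 = 156 μg.

156 μg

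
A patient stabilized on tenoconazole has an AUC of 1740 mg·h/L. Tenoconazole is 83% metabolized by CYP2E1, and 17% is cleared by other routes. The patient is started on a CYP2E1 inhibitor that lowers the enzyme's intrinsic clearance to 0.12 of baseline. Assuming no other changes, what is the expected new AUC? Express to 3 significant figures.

6.45 × 10³ mg·h/L

The CYP2E1 pathway (83% of clearance) falls to 0.12× activity: 0.83 × 0.12 = 0.0996.
The remaining 17% of clearance is unaffected.
Relative clearance = 0.0996 + 0.17 = 0.2696.
New AUC = baseline ÷ relative clearance = 1740 / 0.2696 = 6.45 × 10³ mg·h/L.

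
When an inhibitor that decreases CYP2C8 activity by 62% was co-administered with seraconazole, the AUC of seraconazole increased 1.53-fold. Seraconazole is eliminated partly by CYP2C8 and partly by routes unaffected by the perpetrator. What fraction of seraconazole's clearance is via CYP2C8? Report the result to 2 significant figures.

CL'/CL = 1 / 1.53 = 0.6536
0.38·fm + (1 − fm) = 0.6536
fm = (0.6536 − 1) / (0.38 − 1) = 0.56

0.56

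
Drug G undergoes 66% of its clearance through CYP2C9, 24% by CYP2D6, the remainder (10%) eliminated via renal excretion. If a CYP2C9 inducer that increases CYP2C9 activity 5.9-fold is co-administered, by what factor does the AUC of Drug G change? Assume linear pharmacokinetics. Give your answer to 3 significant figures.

The CYP2C9 pathway (66% of clearance) is boosted to 5.9× activity: 0.66 × 5.9 = 3.894.
CYP2D6 (24%) and the residual 10% are unaffected.
New clearance relative to baseline: 3.894 + 0.24 + 0.1 = 4.234.
AUC is inversely proportional to clearance, so the fold-change is 1 / 4.234 = 0.236.

0.236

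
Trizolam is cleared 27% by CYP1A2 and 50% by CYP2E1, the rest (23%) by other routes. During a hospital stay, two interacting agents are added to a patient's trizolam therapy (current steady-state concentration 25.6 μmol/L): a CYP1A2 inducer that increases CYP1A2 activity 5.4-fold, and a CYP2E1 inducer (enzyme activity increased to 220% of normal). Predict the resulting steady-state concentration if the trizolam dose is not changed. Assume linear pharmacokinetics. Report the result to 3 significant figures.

9.18 μmol/L

CYP1A2: 0.27 × 5.4 = 1.458
CYP2E1: 0.5 × 2.2 = 1.1
Other: 0.23 (unchanged)
Relative clearance = 1.458 + 1.1 + 0.23 = 2.788.
New steady-state concentration = 25.6 / 2.788 = 9.18 μmol/L (concentration scales inversely with clearance).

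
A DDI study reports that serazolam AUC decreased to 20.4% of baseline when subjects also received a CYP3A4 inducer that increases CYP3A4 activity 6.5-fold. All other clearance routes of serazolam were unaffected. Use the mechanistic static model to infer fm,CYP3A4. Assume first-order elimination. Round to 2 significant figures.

CL'/CL = 1 / 0.204 = 4.902
6.5·fm + (1 − fm) = 4.902
fm = (4.902 − 1) / (6.5 − 1) = 0.71

0.71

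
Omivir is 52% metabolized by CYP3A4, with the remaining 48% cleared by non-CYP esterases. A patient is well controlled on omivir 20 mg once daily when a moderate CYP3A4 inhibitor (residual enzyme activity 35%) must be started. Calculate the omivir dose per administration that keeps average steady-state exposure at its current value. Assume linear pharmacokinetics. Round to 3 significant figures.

The CYP3A4 pathway (52% of clearance) falls to 0.35× activity: 0.52 × 0.35 = 0.182.
Non-CYP routes (48%) are unchanged.
Relative clearance = 0.182 + 0.48 = 0.662.
Css,avg = (dose rate)/CL, so holding Css fixed requires dose ∝ CL: 20 × 0.662 = 13.2 mg.

13.2 mg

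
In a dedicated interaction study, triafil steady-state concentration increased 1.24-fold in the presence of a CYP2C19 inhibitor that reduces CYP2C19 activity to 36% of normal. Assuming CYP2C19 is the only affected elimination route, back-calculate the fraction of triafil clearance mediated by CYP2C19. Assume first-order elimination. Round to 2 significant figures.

0.30

Let fm be the CYP2C19 fraction. New clearance relative to baseline = fm × 0.36 + (1 − fm).
Steady-state concentration ratio = 1 / (new CL fraction), so new CL fraction = 1 / 1.24 = 0.8065.
fm × 0.36 + 1 − fm = 0.8065  ⇒  fm × (0.36 − 1) = −0.1935  ⇒  fm = 0.30.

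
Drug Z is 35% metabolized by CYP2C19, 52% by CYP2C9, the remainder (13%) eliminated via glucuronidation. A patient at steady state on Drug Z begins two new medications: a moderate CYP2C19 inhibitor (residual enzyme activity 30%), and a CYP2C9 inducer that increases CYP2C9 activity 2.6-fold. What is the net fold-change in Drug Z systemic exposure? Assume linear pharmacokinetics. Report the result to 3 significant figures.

0.630

The CYP2C19 pathway (35% of clearance) drops to 0.3× activity: 0.35 × 0.3 = 0.105.
The CYP2C9 pathway (52% of clearance) increases to 2.6× activity: 0.52 × 2.6 = 1.352.
Non-CYP routes (13%) are unchanged.
New clearance relative to baseline: 0.105 + 1.352 + 0.13 = 1.587.
Systemic exposure ∝ 1/CL: fold-change = 1 / 1.587 = 0.630.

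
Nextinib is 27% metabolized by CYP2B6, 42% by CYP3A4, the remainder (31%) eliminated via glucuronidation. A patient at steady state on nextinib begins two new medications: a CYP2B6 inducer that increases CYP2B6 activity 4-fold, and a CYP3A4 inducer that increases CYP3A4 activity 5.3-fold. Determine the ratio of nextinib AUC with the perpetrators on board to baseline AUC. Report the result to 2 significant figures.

The CYP2B6 pathway (27% of clearance) increases to 4× activity: 0.27 × 4 = 1.08.
The CYP3A4 pathway (42% of clearance) is boosted to 5.3× activity: 0.42 × 5.3 = 2.226.
Non-CYP routes (31%) are unchanged.
New clearance relative to baseline: 1.08 + 2.226 + 0.31 = 3.616.
AUC ∝ 1/CL: fold-change = 1 / 3.616 = 0.28.

0.28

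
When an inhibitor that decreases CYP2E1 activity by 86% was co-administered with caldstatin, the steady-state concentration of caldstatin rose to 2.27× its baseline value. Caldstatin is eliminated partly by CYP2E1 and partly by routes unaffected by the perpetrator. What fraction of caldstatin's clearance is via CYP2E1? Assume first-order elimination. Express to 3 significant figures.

Write x for the fraction cleared via CYP2E1. The observed steady-state concentration change means clearance fell to 1/2.27 = 0.4405 of baseline.
Setting x·0.14 + (1 − x) = 0.4405 and solving: x = (0.4405 − 1)/(0.14 − 1) = 0.651.

0.651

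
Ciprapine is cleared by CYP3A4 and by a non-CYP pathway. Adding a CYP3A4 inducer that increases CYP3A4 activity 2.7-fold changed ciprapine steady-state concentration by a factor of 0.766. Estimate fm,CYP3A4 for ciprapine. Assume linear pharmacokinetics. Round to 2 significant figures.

0.18

Write x for the fraction cleared via CYP3A4. The observed steady-state concentration change means clearance rose to 1/0.766 = 1.305 of baseline.
Setting x·2.7 + (1 − x) = 1.305 and solving: x = (1.305 − 1)/(2.7 − 1) = 0.18.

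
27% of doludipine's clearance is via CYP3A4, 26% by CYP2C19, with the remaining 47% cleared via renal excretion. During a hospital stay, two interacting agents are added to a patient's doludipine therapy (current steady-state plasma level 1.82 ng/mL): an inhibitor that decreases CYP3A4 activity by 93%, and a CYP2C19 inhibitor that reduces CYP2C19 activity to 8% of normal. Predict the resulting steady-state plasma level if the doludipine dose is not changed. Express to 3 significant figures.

The CYP3A4 pathway (27% of clearance) falls to 0.07× activity: 0.27 × 0.07 = 0.0189.
The CYP2C19 pathway (26% of clearance) is reduced to 0.08× activity: 0.26 × 0.08 = 0.0208.
Non-CYP routes (47%) are unchanged.
New clearance relative to baseline: 0.0189 + 0.0208 + 0.47 = 0.5097.
Steady-state plasma level ∝ 1/CL: new value = 1.82 / 0.5097 = 3.57 ng/mL.

3.57 ng/mL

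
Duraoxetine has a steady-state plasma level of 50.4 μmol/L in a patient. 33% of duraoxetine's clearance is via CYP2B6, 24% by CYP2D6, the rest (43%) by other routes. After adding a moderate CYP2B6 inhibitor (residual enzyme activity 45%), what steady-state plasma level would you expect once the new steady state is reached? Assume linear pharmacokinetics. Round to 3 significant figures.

61.6 μmol/L

CYP2B6: 0.33 × 0.45 = 0.1485
CYP2D6: 0.24 (unchanged)
Other: 0.43 (unchanged)
CL_new/CL_old = 0.1485 + 0.24 + 0.43 = 0.8185.
With dosing unchanged, steady-state plasma level scales as 1/CL: 50.4 / 0.8185 = 61.6 μmol/L.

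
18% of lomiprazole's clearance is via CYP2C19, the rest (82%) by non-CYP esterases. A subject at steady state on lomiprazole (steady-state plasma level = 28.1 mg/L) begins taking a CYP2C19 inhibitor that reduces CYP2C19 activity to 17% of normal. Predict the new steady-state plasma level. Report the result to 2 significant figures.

CYP2C19: 0.18 × 0.17 = 0.0306
Other: 0.82 (unchanged)
New clearance relative to baseline: 0.0306 + 0.82 = 0.8506.
New steady-state plasma level = baseline ÷ relative clearance = 28.1 / 0.8506 = 33 mg/L.

33 mg/L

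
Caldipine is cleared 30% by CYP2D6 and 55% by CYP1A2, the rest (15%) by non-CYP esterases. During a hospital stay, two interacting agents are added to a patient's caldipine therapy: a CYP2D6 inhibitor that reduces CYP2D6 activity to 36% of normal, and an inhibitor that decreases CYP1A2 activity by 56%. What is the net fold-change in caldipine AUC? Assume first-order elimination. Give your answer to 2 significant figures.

The CYP2D6 pathway (30% of clearance) is reduced to 0.36× activity: 0.3 × 0.36 = 0.108.
The CYP1A2 pathway (55% of clearance) drops to 0.44× activity: 0.55 × 0.44 = 0.242.
The remaining 15% of clearance is unaffected.
New clearance relative to baseline: 0.108 + 0.242 + 0.15 = 0.5.
Because AUC varies inversely with clearance, the combined effect is 1 / 0.5 = 2.0.

2.0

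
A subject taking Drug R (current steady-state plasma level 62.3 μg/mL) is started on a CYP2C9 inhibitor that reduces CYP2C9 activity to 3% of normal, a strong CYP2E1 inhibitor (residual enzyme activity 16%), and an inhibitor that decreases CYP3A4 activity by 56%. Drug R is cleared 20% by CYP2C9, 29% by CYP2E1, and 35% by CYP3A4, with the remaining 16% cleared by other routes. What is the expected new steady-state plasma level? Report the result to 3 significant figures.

The CYP2C9 pathway (20% of clearance) drops to 0.03× activity: 0.2 × 0.03 = 0.006.
The CYP2E1 pathway (29% of clearance) is reduced to 0.16× activity: 0.29 × 0.16 = 0.0464.
The CYP3A4 pathway (35% of clearance) falls to 0.44× activity: 0.35 × 0.44 = 0.154.
Non-CYP routes (16%) are unchanged.
CL_new/CL_old = 0.006 + 0.0464 + 0.154 + 0.16 = 0.3664.
Dividing the baseline by the relative clearance: 62.3 / 0.3664 = 170 μg/mL.

170 μg/mL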